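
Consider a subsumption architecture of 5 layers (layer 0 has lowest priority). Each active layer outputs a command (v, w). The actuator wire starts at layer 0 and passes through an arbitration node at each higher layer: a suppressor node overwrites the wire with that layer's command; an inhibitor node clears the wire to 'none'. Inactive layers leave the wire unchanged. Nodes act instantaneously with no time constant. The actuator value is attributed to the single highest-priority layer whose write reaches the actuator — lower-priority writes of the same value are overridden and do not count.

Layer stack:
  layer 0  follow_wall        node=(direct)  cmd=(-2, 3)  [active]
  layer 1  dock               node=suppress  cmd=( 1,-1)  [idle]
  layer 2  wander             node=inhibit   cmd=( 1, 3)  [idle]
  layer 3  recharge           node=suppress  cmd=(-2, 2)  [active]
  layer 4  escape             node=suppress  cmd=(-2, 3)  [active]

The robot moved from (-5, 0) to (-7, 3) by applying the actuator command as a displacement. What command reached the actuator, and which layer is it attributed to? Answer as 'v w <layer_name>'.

-2 3 escape

displacement = (-7, 3) − (-5, 0) = (-2, 3)
[0] follow_wall on; wire := (-2, 3)
[1] dock off; pass (-2, 3)
[2] wander off; pass (-2, 3)
[3] recharge on (suppress); wire := (-2, 2)
[4] escape on (suppress); wire := (-2, 3)
output (-2, 3) — from layer 4 (escape)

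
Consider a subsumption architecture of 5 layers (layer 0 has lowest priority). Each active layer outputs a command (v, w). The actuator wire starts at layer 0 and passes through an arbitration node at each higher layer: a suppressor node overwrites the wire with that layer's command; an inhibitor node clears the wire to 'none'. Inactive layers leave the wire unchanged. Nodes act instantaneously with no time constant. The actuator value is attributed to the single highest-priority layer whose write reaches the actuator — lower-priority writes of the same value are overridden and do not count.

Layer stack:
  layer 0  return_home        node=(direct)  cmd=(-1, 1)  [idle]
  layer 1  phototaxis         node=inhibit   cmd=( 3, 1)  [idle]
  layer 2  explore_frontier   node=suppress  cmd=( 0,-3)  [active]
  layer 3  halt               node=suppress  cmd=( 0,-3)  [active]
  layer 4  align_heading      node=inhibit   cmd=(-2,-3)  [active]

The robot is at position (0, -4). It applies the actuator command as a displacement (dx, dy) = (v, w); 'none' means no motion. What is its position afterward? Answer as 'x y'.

0 -4

L0 return_home: idle → wire = none
L1 phototaxis: idle → wire stays none
L2 explore_frontier: active, suppressor → wire = (0, -3)
L3 halt: active, suppressor → wire = (0, -3)
L4 align_heading: active, inhibitor → wire = none
actuator = none
position: (0, -4) + none = (0, -4)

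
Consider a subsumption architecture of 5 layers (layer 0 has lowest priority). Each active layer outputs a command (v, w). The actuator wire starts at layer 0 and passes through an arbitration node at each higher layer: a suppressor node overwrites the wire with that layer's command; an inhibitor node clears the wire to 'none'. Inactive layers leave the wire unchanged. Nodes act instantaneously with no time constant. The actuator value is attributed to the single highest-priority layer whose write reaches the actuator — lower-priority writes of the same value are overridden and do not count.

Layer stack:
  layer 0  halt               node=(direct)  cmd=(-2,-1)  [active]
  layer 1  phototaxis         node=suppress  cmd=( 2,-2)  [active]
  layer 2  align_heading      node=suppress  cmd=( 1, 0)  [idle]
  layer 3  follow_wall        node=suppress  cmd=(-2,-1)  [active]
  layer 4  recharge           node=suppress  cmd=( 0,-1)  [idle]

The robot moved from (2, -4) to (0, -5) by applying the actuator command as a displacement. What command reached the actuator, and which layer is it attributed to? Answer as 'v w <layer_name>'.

displacement = (0, -5) − (2, -4) = (-2, -1)
layer 0 (halt) active — direct: (-2, -1)
layer 1 (phototaxis) active — suppresses: (2, -2)
layer 2 (align_heading) idle — unchanged: (2, -2)
layer 3 (follow_wall) active — suppresses: (-2, -1)
layer 4 (recharge) idle — unchanged: (-2, -1)
→ actuator (-2, -1) — from layer 3 (follow_wall)

-2 -1 follow_wall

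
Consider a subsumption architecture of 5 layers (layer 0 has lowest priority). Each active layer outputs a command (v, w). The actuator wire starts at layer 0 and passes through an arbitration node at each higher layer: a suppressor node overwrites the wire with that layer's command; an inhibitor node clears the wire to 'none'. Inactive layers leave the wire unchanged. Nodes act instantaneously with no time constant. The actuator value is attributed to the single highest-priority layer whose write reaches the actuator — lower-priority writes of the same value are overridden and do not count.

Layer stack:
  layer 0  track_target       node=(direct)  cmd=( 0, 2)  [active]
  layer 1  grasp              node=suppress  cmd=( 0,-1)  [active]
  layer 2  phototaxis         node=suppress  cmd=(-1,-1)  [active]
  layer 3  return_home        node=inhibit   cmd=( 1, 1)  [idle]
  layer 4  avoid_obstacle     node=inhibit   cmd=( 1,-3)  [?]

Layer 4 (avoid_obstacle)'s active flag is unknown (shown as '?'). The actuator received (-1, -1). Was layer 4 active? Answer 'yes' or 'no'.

no

If layer 4 is active=yes:
  actuator would be none
If layer 4 is active=no:
  actuator would be (-1, -1)
Observed (-1, -1), so layer 4 was idle.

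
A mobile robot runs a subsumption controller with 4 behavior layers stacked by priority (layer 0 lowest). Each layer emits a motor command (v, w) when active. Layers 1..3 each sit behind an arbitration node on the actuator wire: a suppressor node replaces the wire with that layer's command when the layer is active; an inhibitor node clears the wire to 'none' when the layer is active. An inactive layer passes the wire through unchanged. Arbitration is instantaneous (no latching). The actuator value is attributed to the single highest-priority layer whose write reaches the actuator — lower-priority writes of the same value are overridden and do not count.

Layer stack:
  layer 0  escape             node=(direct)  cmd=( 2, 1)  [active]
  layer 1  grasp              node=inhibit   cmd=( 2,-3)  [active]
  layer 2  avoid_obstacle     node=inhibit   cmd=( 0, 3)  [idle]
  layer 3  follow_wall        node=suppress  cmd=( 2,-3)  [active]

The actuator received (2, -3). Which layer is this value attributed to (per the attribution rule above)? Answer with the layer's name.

layer 0 (escape) active — direct: (2, 1)
layer 1 (grasp) active — inhibits: none
layer 2 (avoid_obstacle) idle — unchanged: none
layer 3 (follow_wall) active — suppresses: (2, -3)
→ actuator (2, -3)
last writer: layer 3 = follow_wall

follow_wall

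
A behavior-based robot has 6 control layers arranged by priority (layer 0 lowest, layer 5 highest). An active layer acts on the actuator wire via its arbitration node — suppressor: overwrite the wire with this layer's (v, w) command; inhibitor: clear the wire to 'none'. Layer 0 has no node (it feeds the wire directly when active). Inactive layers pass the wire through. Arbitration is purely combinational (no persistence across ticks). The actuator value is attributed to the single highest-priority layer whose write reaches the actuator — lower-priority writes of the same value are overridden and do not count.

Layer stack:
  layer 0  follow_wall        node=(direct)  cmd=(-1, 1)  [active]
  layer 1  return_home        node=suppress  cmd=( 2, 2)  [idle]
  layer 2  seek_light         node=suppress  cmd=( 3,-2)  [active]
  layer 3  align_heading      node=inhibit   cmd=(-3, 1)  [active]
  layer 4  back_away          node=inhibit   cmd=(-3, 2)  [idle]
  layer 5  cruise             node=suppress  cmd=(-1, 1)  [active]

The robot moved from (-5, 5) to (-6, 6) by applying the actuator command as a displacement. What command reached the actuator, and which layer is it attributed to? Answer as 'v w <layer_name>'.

-1 1 cruise

displacement = (-6, 6) − (-5, 5) = (-1, 1)
[0] follow_wall on; wire := (-1, 1)
[1] return_home off; pass (-1, 1)
[2] seek_light on (suppress); wire := (3, -2)
[3] align_heading on (inhibit); wire := none
[4] back_away off; pass none
[5] cruise on (suppress); wire := (-1, 1)
output (-1, 1) — from layer 5 (cruise)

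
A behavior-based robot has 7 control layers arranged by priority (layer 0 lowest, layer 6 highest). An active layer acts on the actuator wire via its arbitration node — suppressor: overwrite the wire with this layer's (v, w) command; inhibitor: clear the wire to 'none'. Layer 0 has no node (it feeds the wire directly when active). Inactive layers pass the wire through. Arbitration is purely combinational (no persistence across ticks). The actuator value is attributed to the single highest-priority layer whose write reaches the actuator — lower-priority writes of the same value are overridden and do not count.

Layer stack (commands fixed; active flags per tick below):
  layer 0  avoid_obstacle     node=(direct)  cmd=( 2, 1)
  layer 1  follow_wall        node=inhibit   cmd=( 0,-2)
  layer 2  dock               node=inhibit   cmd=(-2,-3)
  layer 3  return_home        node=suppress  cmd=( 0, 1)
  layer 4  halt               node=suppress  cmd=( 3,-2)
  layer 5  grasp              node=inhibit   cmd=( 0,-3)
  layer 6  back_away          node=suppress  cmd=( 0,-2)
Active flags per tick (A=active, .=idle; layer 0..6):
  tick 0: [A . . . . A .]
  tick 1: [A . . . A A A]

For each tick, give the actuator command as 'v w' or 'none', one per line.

tick 0:
  [0] avoid_obstacle on; wire := (2, 1)
  [1] follow_wall off; pass (2, 1)
  [2] dock off; pass (2, 1)
  [3] return_home off; pass (2, 1)
  [4] halt off; pass (2, 1)
  [5] grasp on (inhibit); wire := none
  [6] back_away off; pass none
  output none
tick 1:
  [0] avoid_obstacle on; wire := (2, 1)
  [1] follow_wall off; pass (2, 1)
  [2] dock off; pass (2, 1)
  [3] return_home off; pass (2, 1)
  [4] halt on (suppress); wire := (3, -2)
  [5] grasp on (inhibit); wire := none
  [6] back_away on (suppress); wire := (0, -2)
  output (0, -2)

none
0 -2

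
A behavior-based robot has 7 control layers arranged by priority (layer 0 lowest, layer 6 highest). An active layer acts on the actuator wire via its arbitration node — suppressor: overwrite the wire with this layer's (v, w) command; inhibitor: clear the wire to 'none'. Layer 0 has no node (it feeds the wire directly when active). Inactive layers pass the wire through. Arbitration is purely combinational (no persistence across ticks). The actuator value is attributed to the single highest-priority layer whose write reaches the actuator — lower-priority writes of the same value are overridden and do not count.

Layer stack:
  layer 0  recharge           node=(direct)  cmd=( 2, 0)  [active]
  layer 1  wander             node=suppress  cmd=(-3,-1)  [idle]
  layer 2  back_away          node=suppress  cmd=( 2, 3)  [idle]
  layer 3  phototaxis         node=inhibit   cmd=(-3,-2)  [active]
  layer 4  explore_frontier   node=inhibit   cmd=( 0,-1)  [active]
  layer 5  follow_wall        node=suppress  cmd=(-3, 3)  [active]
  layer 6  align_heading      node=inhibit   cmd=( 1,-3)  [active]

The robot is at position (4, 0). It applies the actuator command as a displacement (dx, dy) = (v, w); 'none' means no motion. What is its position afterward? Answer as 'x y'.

4 0

L0 recharge: active, feeds wire = (2, 0)
L1 wander: idle → wire stays (2, 0)
L2 back_away: idle → wire stays (2, 0)
L3 phototaxis: active, inhibitor → wire = none
L4 explore_frontier: active, inhibitor → wire = none
L5 follow_wall: active, suppressor → wire = (-3, 3)
L6 align_heading: active, inhibitor → wire = none
actuator = none
position: (4, 0) + none = (4, 0)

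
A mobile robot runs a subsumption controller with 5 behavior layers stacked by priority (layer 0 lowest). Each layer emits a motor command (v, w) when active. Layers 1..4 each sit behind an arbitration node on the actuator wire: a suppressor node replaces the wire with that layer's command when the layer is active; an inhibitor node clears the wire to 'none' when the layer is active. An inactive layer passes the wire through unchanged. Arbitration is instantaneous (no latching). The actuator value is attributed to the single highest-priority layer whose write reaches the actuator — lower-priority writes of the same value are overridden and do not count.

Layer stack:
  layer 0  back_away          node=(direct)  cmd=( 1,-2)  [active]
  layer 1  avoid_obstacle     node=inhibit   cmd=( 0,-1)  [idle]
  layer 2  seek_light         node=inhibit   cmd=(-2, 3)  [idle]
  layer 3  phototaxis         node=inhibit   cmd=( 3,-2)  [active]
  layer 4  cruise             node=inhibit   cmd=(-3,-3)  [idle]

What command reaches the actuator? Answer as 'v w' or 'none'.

layer 0 (back_away) active — direct: (1, -2)
layer 1 (avoid_obstacle) idle — unchanged: (1, -2)
layer 2 (seek_light) idle — unchanged: (1, -2)
layer 3 (phototaxis) active — inhibits: none
layer 4 (cruise) idle — unchanged: none
→ actuator none

none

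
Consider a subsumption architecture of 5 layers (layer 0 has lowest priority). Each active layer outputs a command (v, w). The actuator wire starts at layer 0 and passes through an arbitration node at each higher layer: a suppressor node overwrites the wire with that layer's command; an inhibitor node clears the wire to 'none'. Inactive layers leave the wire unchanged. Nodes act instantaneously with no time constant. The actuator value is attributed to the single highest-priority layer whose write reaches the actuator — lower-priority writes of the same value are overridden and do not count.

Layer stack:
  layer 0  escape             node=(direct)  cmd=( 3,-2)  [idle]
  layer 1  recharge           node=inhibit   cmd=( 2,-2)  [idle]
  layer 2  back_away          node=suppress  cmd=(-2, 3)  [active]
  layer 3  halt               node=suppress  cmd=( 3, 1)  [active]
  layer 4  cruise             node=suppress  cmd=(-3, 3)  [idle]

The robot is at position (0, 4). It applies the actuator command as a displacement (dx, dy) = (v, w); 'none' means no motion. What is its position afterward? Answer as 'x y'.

layer 0 (escape) idle — none
layer 1 (recharge) idle — unchanged: none
layer 2 (back_away) active — suppresses: (-2, 3)
layer 3 (halt) active — suppresses: (3, 1)
layer 4 (cruise) idle — unchanged: (3, 1)
→ actuator (3, 1)
position: (0, 4) + (3, 1) = (3, 5)

3 5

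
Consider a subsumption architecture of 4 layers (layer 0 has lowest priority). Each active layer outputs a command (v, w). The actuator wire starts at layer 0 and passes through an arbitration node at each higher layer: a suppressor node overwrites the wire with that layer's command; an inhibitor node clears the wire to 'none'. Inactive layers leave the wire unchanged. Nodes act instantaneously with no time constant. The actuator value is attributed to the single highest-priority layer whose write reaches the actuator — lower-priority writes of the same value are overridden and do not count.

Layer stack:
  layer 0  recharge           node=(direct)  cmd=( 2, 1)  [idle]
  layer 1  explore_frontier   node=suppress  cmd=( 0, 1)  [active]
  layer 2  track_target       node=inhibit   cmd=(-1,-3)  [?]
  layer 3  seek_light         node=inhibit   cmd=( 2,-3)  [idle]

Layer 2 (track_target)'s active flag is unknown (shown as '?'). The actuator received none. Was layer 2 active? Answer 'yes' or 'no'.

yes

If layer 2 is active=yes:
  actuator would be none
If layer 2 is active=no:
  actuator would be (0, 1)
Observed none, so layer 2 was active.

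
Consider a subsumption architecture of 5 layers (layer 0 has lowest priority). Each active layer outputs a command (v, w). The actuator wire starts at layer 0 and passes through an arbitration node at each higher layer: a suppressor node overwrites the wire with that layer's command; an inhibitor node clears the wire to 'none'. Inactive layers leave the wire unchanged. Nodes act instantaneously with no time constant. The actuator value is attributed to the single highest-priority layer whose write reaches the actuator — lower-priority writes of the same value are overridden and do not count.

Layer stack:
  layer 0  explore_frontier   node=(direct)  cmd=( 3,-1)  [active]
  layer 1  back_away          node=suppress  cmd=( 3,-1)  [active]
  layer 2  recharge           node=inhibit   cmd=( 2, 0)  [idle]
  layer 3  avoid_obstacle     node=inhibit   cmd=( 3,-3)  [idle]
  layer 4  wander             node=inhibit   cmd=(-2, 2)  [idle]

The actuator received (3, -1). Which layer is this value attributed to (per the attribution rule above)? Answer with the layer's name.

L0 explore_frontier: active, feeds wire = (3, -1)
L1 back_away: active, suppressor → wire = (3, -1)
L2 recharge: idle → wire stays (3, -1)
L3 avoid_obstacle: idle → wire stays (3, -1)
L4 wander: idle → wire stays (3, -1)
actuator = (3, -1)
last writer: layer 1 = back_away

back_away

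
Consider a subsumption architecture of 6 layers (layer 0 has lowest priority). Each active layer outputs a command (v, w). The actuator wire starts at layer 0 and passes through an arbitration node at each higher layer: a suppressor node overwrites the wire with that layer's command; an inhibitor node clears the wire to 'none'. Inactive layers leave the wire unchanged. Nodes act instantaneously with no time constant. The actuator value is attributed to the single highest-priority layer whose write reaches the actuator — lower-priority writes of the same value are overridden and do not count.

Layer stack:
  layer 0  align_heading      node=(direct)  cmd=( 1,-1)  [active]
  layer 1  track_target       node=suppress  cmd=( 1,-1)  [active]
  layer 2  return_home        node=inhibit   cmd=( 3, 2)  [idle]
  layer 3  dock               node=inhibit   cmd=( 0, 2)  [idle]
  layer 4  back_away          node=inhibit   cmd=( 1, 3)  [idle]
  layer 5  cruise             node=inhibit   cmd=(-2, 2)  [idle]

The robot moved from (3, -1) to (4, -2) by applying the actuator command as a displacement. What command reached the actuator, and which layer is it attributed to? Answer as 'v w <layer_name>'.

displacement = (4, -2) − (3, -1) = (1, -1)
L0 align_heading: active, feeds wire = (1, -1)
L1 track_target: active, suppressor → wire = (1, -1)
L2 return_home: idle → wire stays (1, -1)
L3 dock: idle → wire stays (1, -1)
L4 back_away: idle → wire stays (1, -1)
L5 cruise: idle → wire stays (1, -1)
actuator = (1, -1) — from layer 1 (track_target)

1 -1 track_target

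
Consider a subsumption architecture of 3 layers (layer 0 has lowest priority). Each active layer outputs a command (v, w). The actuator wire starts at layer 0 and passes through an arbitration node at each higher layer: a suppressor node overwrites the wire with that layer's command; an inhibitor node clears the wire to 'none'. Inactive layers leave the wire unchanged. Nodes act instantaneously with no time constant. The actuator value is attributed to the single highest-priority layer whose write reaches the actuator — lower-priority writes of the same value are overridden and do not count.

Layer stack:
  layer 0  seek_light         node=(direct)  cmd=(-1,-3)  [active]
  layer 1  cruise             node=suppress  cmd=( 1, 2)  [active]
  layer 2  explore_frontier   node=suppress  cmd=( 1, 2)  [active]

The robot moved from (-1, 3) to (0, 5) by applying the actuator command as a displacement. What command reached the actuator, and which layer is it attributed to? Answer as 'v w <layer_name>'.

1 2 explore_frontier

displacement = (0, 5) − (-1, 3) = (1, 2)
L0 seek_light: active, feeds wire = (-1, -3)
L1 cruise: active, suppressor → wire = (1, 2)
L2 explore_frontier: active, suppressor → wire = (1, 2)
actuator = (1, 2) — from layer 2 (explore_frontier)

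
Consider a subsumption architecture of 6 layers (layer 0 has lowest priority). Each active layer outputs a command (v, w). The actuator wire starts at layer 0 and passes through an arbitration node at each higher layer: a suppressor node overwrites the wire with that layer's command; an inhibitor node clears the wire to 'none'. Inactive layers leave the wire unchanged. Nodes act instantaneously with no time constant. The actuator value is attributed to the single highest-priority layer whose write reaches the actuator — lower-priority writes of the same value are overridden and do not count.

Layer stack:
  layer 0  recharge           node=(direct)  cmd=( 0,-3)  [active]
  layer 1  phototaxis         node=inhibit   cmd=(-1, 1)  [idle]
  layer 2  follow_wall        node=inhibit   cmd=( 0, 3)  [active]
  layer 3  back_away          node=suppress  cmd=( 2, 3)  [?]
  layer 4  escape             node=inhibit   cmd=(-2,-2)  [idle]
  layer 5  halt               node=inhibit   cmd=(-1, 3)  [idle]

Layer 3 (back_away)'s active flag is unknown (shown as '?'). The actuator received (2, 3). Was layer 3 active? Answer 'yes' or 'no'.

yes

If layer 3 is active=yes:
  actuator would be (2, 3)
If layer 3 is active=no:
  actuator would be none
Observed (2, 3), so layer 3 was active.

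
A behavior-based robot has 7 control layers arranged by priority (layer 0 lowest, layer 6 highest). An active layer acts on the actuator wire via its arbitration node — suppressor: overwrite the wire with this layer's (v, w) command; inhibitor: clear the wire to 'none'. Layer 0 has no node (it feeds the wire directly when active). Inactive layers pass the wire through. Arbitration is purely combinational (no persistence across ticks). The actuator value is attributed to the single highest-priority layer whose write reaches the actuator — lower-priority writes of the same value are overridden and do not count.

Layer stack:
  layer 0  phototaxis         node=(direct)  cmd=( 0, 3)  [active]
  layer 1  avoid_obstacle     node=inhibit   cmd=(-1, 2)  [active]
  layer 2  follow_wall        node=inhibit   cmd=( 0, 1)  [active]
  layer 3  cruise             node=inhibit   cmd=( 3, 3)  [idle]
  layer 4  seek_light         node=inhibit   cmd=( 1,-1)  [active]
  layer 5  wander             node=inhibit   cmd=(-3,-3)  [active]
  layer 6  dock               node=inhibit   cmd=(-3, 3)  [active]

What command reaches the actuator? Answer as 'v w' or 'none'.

none

[0] phototaxis on; wire := (0, 3)
[1] avoid_obstacle on (inhibit); wire := none
[2] follow_wall on (inhibit); wire := none
[3] cruise off; pass none
[4] seek_light on (inhibit); wire := none
[5] wander on (inhibit); wire := none
[6] dock on (inhibit); wire := none
output none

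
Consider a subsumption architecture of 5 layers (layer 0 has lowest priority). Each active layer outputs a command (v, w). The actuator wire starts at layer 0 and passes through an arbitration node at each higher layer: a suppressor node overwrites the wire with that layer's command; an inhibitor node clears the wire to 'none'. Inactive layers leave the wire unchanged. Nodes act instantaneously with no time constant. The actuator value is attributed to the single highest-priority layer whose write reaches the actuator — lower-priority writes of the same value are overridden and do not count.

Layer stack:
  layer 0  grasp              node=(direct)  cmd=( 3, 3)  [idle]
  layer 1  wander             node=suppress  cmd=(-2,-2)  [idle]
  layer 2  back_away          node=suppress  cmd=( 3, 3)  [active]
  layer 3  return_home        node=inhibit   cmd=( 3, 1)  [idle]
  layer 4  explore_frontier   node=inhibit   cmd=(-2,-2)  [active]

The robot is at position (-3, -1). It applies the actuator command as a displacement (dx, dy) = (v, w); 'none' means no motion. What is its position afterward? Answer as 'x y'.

-3 -1

layer 0 (grasp) idle — none
layer 1 (wander) idle — unchanged: none
layer 2 (back_away) active — suppresses: (3, 3)
layer 3 (return_home) idle — unchanged: (3, 3)
layer 4 (explore_frontier) active — inhibits: none
→ actuator none
position: (-3, -1) + none = (-3, -1)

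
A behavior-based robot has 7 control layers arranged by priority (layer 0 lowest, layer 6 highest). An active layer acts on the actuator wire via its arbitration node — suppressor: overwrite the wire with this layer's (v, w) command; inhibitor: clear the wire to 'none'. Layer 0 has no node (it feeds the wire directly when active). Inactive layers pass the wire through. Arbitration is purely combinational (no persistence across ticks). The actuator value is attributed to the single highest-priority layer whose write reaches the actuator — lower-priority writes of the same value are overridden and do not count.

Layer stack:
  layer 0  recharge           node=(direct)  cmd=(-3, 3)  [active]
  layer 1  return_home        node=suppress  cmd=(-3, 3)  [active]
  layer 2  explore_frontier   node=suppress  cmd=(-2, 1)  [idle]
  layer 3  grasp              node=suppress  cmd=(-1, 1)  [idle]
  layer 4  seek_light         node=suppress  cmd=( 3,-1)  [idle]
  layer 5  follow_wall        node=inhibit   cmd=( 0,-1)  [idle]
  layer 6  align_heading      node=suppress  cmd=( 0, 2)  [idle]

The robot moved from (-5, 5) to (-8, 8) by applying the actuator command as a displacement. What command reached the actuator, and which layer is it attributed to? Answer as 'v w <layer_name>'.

-3 3 return_home

displacement = (-8, 8) − (-5, 5) = (-3, 3)
layer 0 (recharge) active — direct: (-3, 3)
layer 1 (return_home) active — suppresses: (-3, 3)
layer 2 (explore_frontier) idle — unchanged: (-3, 3)
layer 3 (grasp) idle — unchanged: (-3, 3)
layer 4 (seek_light) idle — unchanged: (-3, 3)
layer 5 (follow_wall) idle — unchanged: (-3, 3)
layer 6 (align_heading) idle — unchanged: (-3, 3)
→ actuator (-3, 3) — from layer 1 (return_home)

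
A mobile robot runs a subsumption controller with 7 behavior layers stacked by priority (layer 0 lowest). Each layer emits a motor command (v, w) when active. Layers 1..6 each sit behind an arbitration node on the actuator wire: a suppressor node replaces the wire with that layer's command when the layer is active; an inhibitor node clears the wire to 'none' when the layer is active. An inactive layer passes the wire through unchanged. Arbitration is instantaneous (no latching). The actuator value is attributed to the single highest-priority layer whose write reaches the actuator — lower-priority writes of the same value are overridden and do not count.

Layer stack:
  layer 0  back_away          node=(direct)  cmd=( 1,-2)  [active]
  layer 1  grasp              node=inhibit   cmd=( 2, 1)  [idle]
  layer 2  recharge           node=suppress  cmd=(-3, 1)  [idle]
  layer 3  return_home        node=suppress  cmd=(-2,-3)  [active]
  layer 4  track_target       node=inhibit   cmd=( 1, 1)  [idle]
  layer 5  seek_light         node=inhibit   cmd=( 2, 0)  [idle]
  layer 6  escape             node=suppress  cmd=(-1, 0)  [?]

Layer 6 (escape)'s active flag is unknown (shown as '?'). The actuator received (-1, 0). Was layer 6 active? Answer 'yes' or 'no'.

yes

If layer 6 is active=yes:
  actuator would be (-1, 0)
If layer 6 is active=no:
  actuator would be (-2, -3)
Observed (-1, 0), so layer 6 was active.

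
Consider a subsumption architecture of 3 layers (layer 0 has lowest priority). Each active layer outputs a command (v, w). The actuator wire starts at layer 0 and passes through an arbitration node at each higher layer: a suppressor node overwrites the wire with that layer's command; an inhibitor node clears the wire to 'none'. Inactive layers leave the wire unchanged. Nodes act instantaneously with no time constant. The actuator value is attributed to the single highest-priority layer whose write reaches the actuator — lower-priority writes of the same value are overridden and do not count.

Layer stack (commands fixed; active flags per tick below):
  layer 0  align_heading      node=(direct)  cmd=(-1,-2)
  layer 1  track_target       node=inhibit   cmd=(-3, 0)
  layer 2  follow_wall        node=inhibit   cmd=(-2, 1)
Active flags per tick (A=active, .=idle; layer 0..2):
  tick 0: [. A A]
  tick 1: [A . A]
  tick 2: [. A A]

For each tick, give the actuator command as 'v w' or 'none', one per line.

none
none
none

tick 0:
  [0] align_heading off; wire := none
  [1] track_target on (inhibit); wire := none
  [2] follow_wall on (inhibit); wire := none
  output none
tick 1:
  [0] align_heading on; wire := (-1, -2)
  [1] track_target off; pass (-1, -2)
  [2] follow_wall on (inhibit); wire := none
  output none
tick 2:
  [0] align_heading off; wire := none
  [1] track_target on (inhibit); wire := none
  [2] follow_wall on (inhibit); wire := none
  output none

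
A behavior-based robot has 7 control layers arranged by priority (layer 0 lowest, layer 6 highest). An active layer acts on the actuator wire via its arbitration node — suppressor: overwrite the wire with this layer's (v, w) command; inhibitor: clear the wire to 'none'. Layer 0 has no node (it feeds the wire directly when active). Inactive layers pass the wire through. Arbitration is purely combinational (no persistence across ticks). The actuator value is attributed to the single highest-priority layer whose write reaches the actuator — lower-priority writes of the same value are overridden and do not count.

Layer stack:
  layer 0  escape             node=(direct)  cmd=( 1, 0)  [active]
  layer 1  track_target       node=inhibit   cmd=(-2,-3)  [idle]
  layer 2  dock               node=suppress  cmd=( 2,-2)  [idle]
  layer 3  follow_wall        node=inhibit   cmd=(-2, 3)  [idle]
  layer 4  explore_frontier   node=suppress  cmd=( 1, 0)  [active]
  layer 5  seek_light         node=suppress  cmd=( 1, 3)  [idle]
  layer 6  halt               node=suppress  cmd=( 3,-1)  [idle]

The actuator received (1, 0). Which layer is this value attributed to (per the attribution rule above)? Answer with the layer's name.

explore_frontier

L0 escape: active, feeds wire = (1, 0)
L1 track_target: idle → wire stays (1, 0)
L2 dock: idle → wire stays (1, 0)
L3 follow_wall: idle → wire stays (1, 0)
L4 explore_frontier: active, suppressor → wire = (1, 0)
L5 seek_light: idle → wire stays (1, 0)
L6 halt: idle → wire stays (1, 0)
actuator = (1, 0)
last writer: layer 4 = explore_frontier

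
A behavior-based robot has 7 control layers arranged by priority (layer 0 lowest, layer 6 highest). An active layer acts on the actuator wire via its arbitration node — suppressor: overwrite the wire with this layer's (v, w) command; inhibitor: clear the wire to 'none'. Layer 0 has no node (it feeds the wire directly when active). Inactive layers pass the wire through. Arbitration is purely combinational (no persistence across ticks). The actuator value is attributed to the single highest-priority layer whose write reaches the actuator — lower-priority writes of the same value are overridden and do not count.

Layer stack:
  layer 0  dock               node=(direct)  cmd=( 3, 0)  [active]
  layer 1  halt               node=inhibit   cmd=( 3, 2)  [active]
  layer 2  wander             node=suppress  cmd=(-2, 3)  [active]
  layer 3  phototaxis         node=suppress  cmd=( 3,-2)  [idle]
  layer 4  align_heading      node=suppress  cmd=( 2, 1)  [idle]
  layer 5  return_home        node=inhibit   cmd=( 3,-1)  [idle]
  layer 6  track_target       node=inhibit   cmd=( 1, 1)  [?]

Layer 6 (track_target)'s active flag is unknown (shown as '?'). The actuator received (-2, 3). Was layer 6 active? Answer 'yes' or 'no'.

no

If layer 6 is active=yes:
  actuator would be none
If layer 6 is active=no:
  actuator would be (-2, 3)
Observed (-2, 3), so layer 6 was idle.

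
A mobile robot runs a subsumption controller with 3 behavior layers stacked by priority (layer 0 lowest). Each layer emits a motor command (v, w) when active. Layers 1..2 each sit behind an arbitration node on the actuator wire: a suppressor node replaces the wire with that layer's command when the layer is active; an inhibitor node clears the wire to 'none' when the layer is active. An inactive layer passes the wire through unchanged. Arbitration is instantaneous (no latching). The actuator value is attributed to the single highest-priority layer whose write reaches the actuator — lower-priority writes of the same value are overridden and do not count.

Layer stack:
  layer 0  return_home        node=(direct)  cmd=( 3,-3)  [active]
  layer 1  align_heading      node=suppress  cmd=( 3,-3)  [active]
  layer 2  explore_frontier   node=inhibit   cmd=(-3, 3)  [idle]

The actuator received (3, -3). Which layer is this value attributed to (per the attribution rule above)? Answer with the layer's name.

layer 0 (return_home) active — direct: (3, -3)
layer 1 (align_heading) active — suppresses: (3, -3)
layer 2 (explore_frontier) idle — unchanged: (3, -3)
→ actuator (3, -3)
last writer: layer 1 = align_heading

align_heading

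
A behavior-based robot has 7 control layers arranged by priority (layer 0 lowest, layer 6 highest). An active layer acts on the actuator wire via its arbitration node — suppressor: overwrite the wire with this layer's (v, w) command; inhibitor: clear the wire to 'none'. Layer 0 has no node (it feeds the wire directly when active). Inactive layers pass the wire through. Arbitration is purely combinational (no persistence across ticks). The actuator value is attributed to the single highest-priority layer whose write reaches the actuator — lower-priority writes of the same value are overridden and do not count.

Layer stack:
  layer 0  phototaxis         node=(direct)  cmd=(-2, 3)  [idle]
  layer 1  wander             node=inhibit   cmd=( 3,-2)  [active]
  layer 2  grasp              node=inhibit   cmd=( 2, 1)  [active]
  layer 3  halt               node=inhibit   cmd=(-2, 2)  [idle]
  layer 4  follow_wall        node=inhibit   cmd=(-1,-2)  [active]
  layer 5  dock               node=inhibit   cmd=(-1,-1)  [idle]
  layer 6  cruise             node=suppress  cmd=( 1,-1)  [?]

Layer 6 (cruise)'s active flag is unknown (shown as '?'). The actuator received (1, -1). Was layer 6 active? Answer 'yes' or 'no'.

If layer 6 is active=yes:
  actuator would be (1, -1)
If layer 6 is active=no:
  actuator would be none
Observed (1, -1), so layer 6 was active.

yes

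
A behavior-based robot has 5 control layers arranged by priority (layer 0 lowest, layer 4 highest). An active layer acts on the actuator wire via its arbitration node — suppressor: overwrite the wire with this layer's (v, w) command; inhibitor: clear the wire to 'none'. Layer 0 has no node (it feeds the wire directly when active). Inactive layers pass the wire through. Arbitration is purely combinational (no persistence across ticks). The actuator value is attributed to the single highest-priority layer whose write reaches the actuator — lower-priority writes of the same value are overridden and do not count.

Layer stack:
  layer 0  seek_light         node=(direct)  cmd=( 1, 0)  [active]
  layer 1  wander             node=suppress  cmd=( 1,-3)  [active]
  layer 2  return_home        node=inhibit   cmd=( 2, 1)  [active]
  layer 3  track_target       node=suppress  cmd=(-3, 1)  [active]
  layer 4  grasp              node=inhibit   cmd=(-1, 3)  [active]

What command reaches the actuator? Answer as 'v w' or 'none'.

none

[0] seek_light on; wire := (1, 0)
[1] wander on (suppress); wire := (1, -3)
[2] return_home on (inhibit); wire := none
[3] track_target on (suppress); wire := (-3, 1)
[4] grasp on (inhibit); wire := none
output none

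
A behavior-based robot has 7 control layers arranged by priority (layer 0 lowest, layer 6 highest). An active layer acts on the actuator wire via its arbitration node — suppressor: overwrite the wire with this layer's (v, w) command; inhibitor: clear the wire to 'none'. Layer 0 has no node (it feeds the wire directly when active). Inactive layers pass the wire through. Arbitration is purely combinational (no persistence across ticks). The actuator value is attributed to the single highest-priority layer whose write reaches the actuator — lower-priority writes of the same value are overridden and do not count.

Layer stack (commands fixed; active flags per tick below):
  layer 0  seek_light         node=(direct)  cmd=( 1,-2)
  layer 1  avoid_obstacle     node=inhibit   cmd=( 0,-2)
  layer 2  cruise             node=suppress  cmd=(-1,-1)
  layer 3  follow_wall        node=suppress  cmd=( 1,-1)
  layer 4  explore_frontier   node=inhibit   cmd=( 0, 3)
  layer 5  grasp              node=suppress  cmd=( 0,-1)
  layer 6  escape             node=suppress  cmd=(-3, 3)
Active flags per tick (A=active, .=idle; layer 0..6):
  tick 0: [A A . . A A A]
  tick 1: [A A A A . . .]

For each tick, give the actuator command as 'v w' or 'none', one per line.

-3 3
1 -1

tick 0:
  L0 seek_light: active, feeds wire = (1, -2)
  L1 avoid_obstacle: active, inhibitor → wire = none
  L2 cruise: idle → wire stays none
  L3 follow_wall: idle → wire stays none
  L4 explore_frontier: active, inhibitor → wire = none
  L5 grasp: active, suppressor → wire = (0, -1)
  L6 escape: active, suppressor → wire = (-3, 3)
  actuator = (-3, 3)
tick 1:
  L0 seek_light: active, feeds wire = (1, -2)
  L1 avoid_obstacle: active, inhibitor → wire = none
  L2 cruise: active, suppressor → wire = (-1, -1)
  L3 follow_wall: active, suppressor → wire = (1, -1)
  L4 explore_frontier: idle → wire stays (1, -1)
  L5 grasp: idle → wire stays (1, -1)
  L6 escape: idle → wire stays (1, -1)
  actuator = (1, -1)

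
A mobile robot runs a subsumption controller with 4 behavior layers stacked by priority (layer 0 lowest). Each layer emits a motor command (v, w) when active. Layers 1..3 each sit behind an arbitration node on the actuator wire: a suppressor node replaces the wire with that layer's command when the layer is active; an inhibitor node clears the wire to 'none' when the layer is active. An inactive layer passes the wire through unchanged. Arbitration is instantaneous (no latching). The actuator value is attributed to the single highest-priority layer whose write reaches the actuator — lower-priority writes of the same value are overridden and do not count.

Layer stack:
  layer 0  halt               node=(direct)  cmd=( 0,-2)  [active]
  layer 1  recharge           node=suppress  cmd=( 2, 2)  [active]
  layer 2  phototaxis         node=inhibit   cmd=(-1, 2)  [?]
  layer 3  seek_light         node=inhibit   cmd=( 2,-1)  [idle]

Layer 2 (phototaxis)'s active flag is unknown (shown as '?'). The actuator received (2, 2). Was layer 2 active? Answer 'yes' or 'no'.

no

If layer 2 is active=yes:
  actuator would be none
If layer 2 is active=no:
  actuator would be (2, 2)
Observed (2, 2), so layer 2 was idle.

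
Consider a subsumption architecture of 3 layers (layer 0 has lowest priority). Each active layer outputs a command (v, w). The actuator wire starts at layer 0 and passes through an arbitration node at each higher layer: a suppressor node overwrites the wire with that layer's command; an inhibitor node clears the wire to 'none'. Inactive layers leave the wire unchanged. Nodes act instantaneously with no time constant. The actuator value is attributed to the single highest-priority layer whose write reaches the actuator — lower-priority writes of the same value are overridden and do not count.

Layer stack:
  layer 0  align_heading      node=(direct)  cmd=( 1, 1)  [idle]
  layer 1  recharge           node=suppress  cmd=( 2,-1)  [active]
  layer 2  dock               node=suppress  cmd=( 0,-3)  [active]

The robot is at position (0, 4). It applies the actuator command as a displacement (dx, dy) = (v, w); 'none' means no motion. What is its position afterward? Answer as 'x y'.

0 1

layer 0 (align_heading) idle — none
layer 1 (recharge) active — suppresses: (2, -1)
layer 2 (dock) active — suppresses: (0, -3)
→ actuator (0, -3)
position: (0, 4) + (0, -3) = (0, 1)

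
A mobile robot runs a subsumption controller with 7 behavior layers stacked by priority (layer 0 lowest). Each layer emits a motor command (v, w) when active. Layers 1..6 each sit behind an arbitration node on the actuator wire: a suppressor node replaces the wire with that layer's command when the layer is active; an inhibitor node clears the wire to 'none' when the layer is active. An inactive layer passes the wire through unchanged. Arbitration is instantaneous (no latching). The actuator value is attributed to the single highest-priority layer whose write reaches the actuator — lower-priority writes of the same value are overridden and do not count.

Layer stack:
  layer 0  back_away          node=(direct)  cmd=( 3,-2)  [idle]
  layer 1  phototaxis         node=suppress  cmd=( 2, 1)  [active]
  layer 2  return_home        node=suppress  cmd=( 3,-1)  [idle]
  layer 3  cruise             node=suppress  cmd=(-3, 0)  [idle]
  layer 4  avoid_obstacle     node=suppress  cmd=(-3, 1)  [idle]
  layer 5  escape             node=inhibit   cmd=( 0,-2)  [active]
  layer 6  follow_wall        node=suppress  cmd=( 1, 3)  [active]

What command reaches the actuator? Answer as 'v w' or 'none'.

1 3

L0 back_away: idle → wire = none
L1 phototaxis: active, suppressor → wire = (2, 1)
L2 return_home: idle → wire stays (2, 1)
L3 cruise: idle → wire stays (2, 1)
L4 avoid_obstacle: idle → wire stays (2, 1)
L5 escape: active, inhibitor → wire = none
L6 follow_wall: active, suppressor → wire = (1, 3)
actuator = (1, 3)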